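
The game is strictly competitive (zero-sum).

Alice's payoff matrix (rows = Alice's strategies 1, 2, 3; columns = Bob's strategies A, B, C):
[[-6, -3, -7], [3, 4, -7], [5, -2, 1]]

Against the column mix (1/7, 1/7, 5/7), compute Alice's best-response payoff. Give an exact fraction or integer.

1: (-6)·(1/7) + (-3)·(1/7) + (-7)·(5/7) = -44/7.
2: (3)·(1/7) + (4)·(1/7) + (-7)·(5/7) = -4.
3: (5)·(1/7) + (-2)·(1/7) + (1)·(5/7) = 8/7.
The best pure response is 3 with expected payoff 8/7.

8/7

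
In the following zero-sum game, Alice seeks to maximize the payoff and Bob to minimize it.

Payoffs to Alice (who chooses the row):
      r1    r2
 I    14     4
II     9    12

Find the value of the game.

Row minima are 4 and 9, so Alice's maximin is 9; column maxima are 14 and 12, so Bob's minimax is 12. These differ, so the equilibrium is in mixed strategies.
Let Alice play I with probability p. Bob is indifferent when 14p + 9(1−p) = 4p + 12(1−p), giving p = 3/13.
Let Bob play r1 with probability q. Alice is indifferent when 14q + 4(1−q) = 9q + 12(1−q), giving q = 8/13.
The value is 14·(8/13) + (4)·(5/13) = 132/13.

132/13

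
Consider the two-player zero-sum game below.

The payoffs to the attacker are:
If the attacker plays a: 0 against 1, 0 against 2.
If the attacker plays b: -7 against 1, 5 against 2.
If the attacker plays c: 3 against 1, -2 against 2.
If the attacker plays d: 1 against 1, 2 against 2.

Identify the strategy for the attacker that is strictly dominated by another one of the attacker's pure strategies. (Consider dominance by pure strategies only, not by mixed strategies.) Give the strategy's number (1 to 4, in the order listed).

Compare a with d: 1 > 0, 2 > 0.
So d strictly dominates a for the attacker; a is strictly dominated.

1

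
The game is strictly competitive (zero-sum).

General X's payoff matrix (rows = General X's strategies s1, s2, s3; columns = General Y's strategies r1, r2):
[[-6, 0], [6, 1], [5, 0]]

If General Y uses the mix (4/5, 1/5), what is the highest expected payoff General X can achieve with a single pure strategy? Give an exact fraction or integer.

s1: (-6)·(4/5) + (0)·(1/5) = -24/5.
s2: (6)·(4/5) + (1)·(1/5) = 5.
s3: (5)·(4/5) + (0)·(1/5) = 4.
The best pure response is s2 with expected payoff 5.

5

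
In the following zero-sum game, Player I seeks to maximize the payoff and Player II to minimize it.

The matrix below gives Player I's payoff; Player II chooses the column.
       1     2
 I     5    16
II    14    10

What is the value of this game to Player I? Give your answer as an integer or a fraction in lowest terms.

Row minima are 5 and 10, so Player I's maximin is 10; column maxima are 14 and 16, so Player II's minimax is 14. These differ, so the equilibrium is in mixed strategies.
Let Player I play I with probability p. Player II is indifferent when 5p + 14(1−p) = 16p + 10(1−p), giving p = 4/15.
Let Player II play 1 with probability q. Player I is indifferent when 5q + 16(1−q) = 14q + 10(1−q), giving q = 2/5.
The value is 5·(2/5) + (16)·(3/5) = 58/5.

58/5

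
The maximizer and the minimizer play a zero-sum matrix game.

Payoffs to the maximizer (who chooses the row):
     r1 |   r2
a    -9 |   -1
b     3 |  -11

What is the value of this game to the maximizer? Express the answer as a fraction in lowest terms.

-51/11

Row minima are -9 and -11, so the maximizer's maximin is -9; column maxima are 3 and -1, so the minimizer's minimax is -1. These differ, so the equilibrium is in mixed strategies.
Let the maximizer play a with probability p. The minimizer is indifferent when −9p + 3(1−p) = −p − 11(1−p), giving p = 7/11.
Let the minimizer play r1 with probability q. The maximizer is indifferent when −9q − (1−q) = 3q − 11(1−q), giving q = 5/11.
The value is -9·(5/11) + (-1)·(6/11) = -51/11.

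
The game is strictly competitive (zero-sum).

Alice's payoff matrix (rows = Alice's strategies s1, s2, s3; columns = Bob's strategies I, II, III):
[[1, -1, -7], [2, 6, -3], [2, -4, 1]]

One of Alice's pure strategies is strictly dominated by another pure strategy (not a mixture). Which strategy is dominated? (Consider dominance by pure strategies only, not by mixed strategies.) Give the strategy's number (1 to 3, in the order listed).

1

Compare s1 with s2: 2 > 1, 6 > -1, -3 > -7.
So s2 strictly dominates s1 for Alice; s1 is strictly dominated.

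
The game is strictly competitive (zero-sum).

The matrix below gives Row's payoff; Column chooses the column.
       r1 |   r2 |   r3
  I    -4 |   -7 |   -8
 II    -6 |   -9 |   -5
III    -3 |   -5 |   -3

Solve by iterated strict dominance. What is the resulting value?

-5

Row II is strictly dominated by row III (-3>-6, -5>-9, -3>-5); eliminate II.
Row I is strictly dominated by row III (-3>-4, -5>-7, -3>-8); eliminate I.
Column r1 is strictly dominated by r2 for Column (-5<-3); eliminate r1.
Column r3 is strictly dominated by r2 for Column (-5<-3); eliminate r3.
Only (III, r2) remains, with payoff -5.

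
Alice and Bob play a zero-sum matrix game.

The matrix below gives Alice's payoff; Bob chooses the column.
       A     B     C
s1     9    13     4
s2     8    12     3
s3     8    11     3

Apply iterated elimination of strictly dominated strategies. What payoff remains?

4

Row s3 is strictly dominated by row s1 (9>8, 13>11, 4>3); eliminate s3.
Column A is strictly dominated by C for Bob (4<9, 3<8); eliminate A.
Row s2 is strictly dominated by row s1 (13>12, 4>3); eliminate s2.
Column B is strictly dominated by C for Bob (4<13); eliminate B.
Only (s1, C) remains, with payoff 4.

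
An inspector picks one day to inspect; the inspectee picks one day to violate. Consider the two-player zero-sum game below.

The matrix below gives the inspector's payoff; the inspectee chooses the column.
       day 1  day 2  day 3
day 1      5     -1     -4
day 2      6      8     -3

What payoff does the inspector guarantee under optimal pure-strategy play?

-3

Row minima: -4, -3 → the inspector's maximin is -3.
Column maxima: 6, 8, -3 → the inspectee's minimax is -3.
They coincide at (day 2, day 3), so the value is -3.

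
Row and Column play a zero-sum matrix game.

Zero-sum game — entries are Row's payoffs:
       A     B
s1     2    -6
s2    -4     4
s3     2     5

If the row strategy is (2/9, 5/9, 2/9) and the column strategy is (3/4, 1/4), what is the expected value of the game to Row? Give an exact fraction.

Against (3/4, 1/4), each row's expected payoff is s1: 0; s2: -2; s3: 11/4.
Taking the (2/9, 5/9, 2/9)-weighted average: (2/9)·(0) + (5/9)·(-2) + (2/9)·(11/4) = -1/2.

-1/2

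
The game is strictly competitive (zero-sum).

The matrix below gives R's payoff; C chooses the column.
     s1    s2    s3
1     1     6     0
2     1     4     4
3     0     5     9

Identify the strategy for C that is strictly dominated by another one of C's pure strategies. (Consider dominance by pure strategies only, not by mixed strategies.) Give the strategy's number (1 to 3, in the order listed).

C prefers columns that give R less. Compare s2 with s1: 1 < 6, 1 < 4, 0 < 5.
So s1 strictly dominates s2 for C; s2 is strictly dominated.

2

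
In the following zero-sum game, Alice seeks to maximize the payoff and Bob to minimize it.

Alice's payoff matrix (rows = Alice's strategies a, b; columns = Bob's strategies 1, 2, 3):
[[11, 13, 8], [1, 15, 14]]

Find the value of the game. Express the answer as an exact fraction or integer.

73/8

Column 2 is strictly dominated by 3 for Bob (it gives Alice more in every row).
The remaining 2×2 game on (a, b) × (1, 3) has no saddle point. Let Alice play a with probability p; indifference gives 11p + (1−p) = 8p + 14(1−p), so p = 13/16.
Similarly Bob's optimal q on 1 is 3/8, and the value is 11·(3/8) + (8)·(5/8) = 73/8.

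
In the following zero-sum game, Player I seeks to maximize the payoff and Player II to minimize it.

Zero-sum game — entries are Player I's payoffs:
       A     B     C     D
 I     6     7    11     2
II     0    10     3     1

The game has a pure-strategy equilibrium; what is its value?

Row minima: 2, 0 → Player I's maximin is 2.
Column maxima: 6, 10, 11, 2 → Player II's minimax is 2.
They coincide at (I, D), so the value is 2.

2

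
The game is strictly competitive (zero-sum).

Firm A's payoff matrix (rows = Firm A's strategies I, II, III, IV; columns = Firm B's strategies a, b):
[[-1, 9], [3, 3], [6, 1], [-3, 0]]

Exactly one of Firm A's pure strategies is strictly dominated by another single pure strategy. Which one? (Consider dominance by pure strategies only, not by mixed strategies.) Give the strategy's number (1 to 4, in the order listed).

Compare IV with I: -1 > -3, 9 > 0.
So I strictly dominates IV for Firm A; IV is strictly dominated.

4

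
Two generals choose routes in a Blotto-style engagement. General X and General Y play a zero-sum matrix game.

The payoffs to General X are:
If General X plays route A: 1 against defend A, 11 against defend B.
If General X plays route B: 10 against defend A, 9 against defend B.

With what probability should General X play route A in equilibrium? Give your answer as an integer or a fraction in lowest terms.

1/11

Row minima are 1 and 9, so General X's maximin is 9; column maxima are 10 and 11, so General Y's minimax is 10. These differ, so the equilibrium is in mixed strategies.
Let General X play route A with probability p. General Y is indifferent when p + 10(1−p) = 11p + 9(1−p), giving p = 1/11.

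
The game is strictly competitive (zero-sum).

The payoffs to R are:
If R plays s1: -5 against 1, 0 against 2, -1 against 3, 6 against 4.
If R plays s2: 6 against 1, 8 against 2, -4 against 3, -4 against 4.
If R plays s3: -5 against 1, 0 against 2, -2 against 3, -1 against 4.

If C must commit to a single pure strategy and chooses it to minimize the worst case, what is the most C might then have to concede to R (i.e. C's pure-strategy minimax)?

The worst case (largest entry) in each column is 1: 6, 2: 8, 3: -1, 4: 6.
The best (smallest) of these is -1.

-1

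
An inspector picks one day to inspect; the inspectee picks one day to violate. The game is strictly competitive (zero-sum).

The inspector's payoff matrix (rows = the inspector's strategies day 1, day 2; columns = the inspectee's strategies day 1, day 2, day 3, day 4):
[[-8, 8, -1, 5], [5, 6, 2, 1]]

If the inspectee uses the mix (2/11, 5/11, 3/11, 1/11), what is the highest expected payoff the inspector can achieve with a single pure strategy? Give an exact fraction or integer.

47/11

day 1: (-8)·(2/11) + (8)·(5/11) + (-1)·(3/11) + (5)·(1/11) = 26/11.
day 2: (5)·(2/11) + (6)·(5/11) + (2)·(3/11) + (1)·(1/11) = 47/11.
The best pure response is day 2 with expected payoff 47/11.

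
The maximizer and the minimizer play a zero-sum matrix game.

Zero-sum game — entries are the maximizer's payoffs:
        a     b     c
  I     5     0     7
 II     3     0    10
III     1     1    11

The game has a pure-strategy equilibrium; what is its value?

1

Row minima: 0, 0, 1 → the maximizer's maximin is 1.
Column maxima: 5, 1, 11 → the minimizer's minimax is 1.
They coincide at (III, b), so the value is 1.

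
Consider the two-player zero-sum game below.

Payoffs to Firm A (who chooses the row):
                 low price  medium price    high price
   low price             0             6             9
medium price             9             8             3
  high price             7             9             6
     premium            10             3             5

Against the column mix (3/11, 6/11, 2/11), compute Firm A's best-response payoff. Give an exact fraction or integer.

low price: (0)·(3/11) + (6)·(6/11) + (9)·(2/11) = 54/11.
medium price: (9)·(3/11) + (8)·(6/11) + (3)·(2/11) = 81/11.
high price: (7)·(3/11) + (9)·(6/11) + (6)·(2/11) = 87/11.
premium: (10)·(3/11) + (3)·(6/11) + (5)·(2/11) = 58/11.
The best pure response is high price with expected payoff 87/11.

87/11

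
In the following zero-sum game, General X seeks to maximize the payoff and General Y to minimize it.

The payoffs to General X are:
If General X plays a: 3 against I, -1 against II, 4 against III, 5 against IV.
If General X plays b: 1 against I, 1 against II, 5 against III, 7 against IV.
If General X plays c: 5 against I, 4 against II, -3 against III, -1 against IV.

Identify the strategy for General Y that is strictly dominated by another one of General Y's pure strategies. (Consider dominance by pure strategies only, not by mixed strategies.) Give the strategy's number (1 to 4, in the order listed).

General Y prefers columns that give General X less. Compare IV with III: 4 < 5, 5 < 7, -3 < -1.
So III strictly dominates IV for General Y; IV is strictly dominated.

4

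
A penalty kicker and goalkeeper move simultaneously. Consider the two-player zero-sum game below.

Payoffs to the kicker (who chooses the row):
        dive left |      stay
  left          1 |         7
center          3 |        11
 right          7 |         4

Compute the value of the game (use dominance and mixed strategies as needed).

65/11

Row left is strictly dominated by row center, so the kicker never plays it.
The remaining 2×2 game on (center, right) × (dive left, stay) has no saddle point. Let the kicker play center with probability p; indifference gives 3p + 7(1−p) = 11p + 4(1−p), so p = 3/11.
Similarly the goalkeeper's optimal q on dive left is 7/11, and the value is 3·(7/11) + (11)·(4/11) = 65/11.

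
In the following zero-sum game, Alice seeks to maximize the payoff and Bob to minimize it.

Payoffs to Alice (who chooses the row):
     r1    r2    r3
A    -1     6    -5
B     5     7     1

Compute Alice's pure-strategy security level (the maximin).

1

The worst-case payoff for each row is A: -5, B: 1.
The best of these is 1.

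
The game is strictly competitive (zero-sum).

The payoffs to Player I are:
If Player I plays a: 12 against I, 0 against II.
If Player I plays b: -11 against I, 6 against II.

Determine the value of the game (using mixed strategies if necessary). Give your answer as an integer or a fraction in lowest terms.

72/29

Row minima are 0 and -11, so Player I's maximin is 0; column maxima are 12 and 6, so Player II's minimax is 6. These differ, so the equilibrium is in mixed strategies.
Let Player I play a with probability p. Player II is indifferent when 12p − 11(1−p) = 6(1−p), giving p = 17/29.
Let Player II play I with probability q. Player I is indifferent when 12q = −11q + 6(1−q), giving q = 6/29.
The value is 12·(6/29) + (0)·(23/29) = 72/29.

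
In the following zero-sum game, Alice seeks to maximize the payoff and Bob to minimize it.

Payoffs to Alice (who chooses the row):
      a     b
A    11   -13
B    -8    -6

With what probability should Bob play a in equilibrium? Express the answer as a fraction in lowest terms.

Row minima are -13 and -8, so Alice's maximin is -8; column maxima are 11 and -6, so Bob's minimax is -6. These differ, so the equilibrium is in mixed strategies.
Let Bob play a with probability q. Alice is indifferent when 11q − 13(1−q) = −8q − 6(1−q), giving q = 7/26.

7/26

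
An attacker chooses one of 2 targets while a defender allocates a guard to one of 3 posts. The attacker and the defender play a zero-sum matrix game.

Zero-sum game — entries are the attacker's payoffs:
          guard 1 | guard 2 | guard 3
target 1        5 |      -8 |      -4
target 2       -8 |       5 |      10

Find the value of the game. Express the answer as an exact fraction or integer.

-3/2

Column guard 3 is strictly dominated by guard 2 for the defender (it gives the attacker more in every row).
The remaining 2×2 game on (target 1, target 2) × (guard 1, guard 2) has no saddle point. Let the attacker play target 1 with probability p; indifference gives 5p − 8(1−p) = −8p + 5(1−p), so p = 1/2.
Similarly the defender's optimal q on guard 1 is 1/2, and the value is 5·(1/2) + (-8)·(1/2) = -3/2.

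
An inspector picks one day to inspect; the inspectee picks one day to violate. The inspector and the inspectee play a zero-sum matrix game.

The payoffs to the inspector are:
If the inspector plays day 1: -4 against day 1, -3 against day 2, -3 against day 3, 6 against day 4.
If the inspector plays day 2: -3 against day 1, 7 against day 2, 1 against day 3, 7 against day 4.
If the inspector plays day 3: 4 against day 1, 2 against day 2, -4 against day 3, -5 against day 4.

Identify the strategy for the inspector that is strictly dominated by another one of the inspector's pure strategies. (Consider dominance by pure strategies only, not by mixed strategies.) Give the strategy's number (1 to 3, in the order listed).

1

Compare day 1 with day 2: -3 > -4, 7 > -3, 1 > -3, 7 > 6.
So day 2 strictly dominates day 1 for the inspector; day 1 is strictly dominated.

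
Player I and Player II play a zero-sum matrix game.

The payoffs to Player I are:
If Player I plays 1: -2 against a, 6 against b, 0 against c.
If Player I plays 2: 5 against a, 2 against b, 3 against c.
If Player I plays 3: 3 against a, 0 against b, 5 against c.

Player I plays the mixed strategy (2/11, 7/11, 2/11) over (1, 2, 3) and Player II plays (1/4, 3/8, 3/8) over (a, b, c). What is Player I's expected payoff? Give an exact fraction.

245/88

Against (1/4, 3/8, 3/8), each row's expected payoff is 1: 7/4; 2: 25/8; 3: 21/8.
Taking the (2/11, 7/11, 2/11)-weighted average: (2/11)·(7/4) + (7/11)·(25/8) + (2/11)·(21/8) = 245/88.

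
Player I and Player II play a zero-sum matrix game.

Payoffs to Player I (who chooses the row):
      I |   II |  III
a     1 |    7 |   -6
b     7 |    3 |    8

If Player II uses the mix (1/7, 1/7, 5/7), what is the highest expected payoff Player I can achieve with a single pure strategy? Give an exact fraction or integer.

50/7

a: (1)·(1/7) + (7)·(1/7) + (-6)·(5/7) = -22/7.
b: (7)·(1/7) + (3)·(1/7) + (8)·(5/7) = 50/7.
The best pure response is b with expected payoff 50/7.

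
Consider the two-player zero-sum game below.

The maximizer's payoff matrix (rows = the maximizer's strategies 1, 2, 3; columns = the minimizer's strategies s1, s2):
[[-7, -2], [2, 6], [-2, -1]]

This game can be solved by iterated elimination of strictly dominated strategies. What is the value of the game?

Row 1 is strictly dominated by row 2 (2>-7, 6>-2); eliminate 1.
Row 3 is strictly dominated by row 2 (2>-2, 6>-1); eliminate 3.
Column s2 is strictly dominated by s1 for the minimizer (2<6); eliminate s2.
Only (2, s1) remains, with payoff 2.

2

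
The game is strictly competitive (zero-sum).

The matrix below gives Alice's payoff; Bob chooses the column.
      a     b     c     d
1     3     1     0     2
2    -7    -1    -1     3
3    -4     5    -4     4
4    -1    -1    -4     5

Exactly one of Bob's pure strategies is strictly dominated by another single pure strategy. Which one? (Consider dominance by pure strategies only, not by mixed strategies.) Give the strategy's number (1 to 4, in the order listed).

4

Bob prefers columns that give Alice less. Compare d with c: 0 < 2, -1 < 3, -4 < 4, -4 < 5.
So c strictly dominates d for Bob; d is strictly dominated.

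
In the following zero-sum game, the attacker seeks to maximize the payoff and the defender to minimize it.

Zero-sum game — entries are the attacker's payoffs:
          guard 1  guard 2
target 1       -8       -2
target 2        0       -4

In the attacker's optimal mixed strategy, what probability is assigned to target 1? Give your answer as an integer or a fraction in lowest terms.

Row minima are -8 and -4, so the attacker's maximin is -4; column maxima are 0 and -2, so the defender's minimax is -2. These differ, so the equilibrium is in mixed strategies.
Let the attacker play target 1 with probability p. The defender is indifferent when −8p = −2p − 4(1−p), giving p = 2/5.

2/5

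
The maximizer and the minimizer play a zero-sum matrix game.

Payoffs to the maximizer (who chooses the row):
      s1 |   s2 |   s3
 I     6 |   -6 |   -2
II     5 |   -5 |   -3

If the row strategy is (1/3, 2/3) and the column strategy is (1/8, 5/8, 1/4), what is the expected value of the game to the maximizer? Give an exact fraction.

-10/3

Against (1/8, 5/8, 1/4), each row's expected payoff is I: -7/2; II: -13/4.
Taking the (1/3, 2/3)-weighted average: (1/3)·(-7/2) + (2/3)·(-13/4) = -10/3.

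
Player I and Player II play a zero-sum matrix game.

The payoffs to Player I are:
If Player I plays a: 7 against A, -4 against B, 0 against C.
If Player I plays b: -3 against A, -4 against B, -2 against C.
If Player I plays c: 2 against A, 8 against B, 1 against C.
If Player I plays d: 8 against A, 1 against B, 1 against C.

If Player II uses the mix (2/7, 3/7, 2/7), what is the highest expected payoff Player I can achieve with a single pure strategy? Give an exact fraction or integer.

a: (7)·(2/7) + (-4)·(3/7) + (0)·(2/7) = 2/7.
b: (-3)·(2/7) + (-4)·(3/7) + (-2)·(2/7) = -22/7.
c: (2)·(2/7) + (8)·(3/7) + (1)·(2/7) = 30/7.
d: (8)·(2/7) + (1)·(3/7) + (1)·(2/7) = 3.
The best pure response is c with expected payoff 30/7.

30/7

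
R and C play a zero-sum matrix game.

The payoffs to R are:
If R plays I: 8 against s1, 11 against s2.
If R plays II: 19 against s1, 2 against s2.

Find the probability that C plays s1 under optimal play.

9/20

Row minima are 8 and 2, so R's maximin is 8; column maxima are 19 and 11, so C's minimax is 11. These differ, so the equilibrium is in mixed strategies.
Let C play s1 with probability q. R is indifferent when 8q + 11(1−q) = 19q + 2(1−q), giving q = 9/20.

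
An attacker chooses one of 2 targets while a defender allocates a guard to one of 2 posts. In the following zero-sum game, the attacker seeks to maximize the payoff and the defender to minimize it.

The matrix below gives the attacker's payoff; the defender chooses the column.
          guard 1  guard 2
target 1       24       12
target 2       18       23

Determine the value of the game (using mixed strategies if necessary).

Row minima are 12 and 18, so the attacker's maximin is 18; column maxima are 24 and 23, so the defender's minimax is 23. These differ, so the equilibrium is in mixed strategies.
Let the attacker play target 1 with probability p. The defender is indifferent when 24p + 18(1−p) = 12p + 23(1−p), giving p = 5/17.
Let the defender play guard 1 with probability q. The attacker is indifferent when 24q + 12(1−q) = 18q + 23(1−q), giving q = 11/17.
The value is 24·(11/17) + (12)·(6/17) = 336/17.

336/17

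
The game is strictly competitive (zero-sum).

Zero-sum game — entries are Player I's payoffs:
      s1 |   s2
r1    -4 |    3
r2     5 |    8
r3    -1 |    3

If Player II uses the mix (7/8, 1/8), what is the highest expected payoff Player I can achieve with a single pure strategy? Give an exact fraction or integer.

43/8

r1: (-4)·(7/8) + (3)·(1/8) = -25/8.
r2: (5)·(7/8) + (8)·(1/8) = 43/8.
r3: (-1)·(7/8) + (3)·(1/8) = -1/2.
The best pure response is r2 with expected payoff 43/8.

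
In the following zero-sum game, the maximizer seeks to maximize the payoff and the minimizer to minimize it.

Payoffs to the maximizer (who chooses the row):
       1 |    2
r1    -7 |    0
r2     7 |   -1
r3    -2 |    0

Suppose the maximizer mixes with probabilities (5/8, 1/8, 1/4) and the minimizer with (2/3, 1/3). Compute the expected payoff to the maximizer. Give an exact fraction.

Against (2/3, 1/3), each row's expected payoff is r1: -14/3; r2: 13/3; r3: -4/3.
Taking the (5/8, 1/8, 1/4)-weighted average: (5/8)·(-14/3) + (1/8)·(13/3) + (1/4)·(-4/3) = -65/24.

-65/24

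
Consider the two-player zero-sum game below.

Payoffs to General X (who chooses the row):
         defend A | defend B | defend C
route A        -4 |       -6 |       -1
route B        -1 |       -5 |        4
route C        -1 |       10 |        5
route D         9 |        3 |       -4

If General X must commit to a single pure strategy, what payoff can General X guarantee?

-1

The worst-case payoff for each row is route A: -6, route B: -5, route C: -1, route D: -4.
The best of these is -1.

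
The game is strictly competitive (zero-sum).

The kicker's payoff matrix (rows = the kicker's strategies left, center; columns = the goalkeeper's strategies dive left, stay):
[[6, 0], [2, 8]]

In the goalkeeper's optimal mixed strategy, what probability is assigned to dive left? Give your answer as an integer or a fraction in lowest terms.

2/3

Row minima are 0 and 2, so the kicker's maximin is 2; column maxima are 6 and 8, so the goalkeeper's minimax is 6. These differ, so the equilibrium is in mixed strategies.
Let the goalkeeper play dive left with probability q. The kicker is indifferent when 6q = 2q + 8(1−q), giving q = 2/3.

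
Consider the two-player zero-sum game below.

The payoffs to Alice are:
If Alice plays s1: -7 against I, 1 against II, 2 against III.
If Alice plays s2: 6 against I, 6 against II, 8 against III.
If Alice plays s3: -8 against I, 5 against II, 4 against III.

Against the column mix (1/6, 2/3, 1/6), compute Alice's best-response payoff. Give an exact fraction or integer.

s1: (-7)·(1/6) + (1)·(2/3) + (2)·(1/6) = -1/6.
s2: (6)·(1/6) + (6)·(2/3) + (8)·(1/6) = 19/3.
s3: (-8)·(1/6) + (5)·(2/3) + (4)·(1/6) = 8/3.
The best pure response is s2 with expected payoff 19/3.

19/3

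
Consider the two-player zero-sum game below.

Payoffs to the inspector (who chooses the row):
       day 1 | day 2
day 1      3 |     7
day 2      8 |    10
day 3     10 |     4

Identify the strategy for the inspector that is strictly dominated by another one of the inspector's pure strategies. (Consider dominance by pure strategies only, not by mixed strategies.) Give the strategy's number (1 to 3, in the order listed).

Compare day 1 with day 2: 8 > 3, 10 > 7.
So day 2 strictly dominates day 1 for the inspector; day 1 is strictly dominated.

1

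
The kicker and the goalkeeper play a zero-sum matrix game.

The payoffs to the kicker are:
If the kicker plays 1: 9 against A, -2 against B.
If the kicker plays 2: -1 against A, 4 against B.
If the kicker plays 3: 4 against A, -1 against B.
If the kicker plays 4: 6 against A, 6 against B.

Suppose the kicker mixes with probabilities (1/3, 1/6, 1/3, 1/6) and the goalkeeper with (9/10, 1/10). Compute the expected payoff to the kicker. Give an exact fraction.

283/60

Against (9/10, 1/10), each row's expected payoff is 1: 79/10; 2: -1/2; 3: 7/2; 4: 6.
Taking the (1/3, 1/6, 1/3, 1/6)-weighted average: (1/3)·(79/10) + (1/6)·(-1/2) + (1/3)·(7/2) + (1/6)·(6) = 283/60.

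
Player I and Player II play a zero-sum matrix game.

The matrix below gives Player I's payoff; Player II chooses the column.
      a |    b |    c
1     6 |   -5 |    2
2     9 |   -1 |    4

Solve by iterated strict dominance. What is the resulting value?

Column a is strictly dominated by b for Player II (-5<6, -1<9); eliminate a.
Row 1 is strictly dominated by row 2 (-1>-5, 4>2); eliminate 1.
Column c is strictly dominated by b for Player II (-1<4); eliminate c.
Only (2, b) remains, with payoff -1.

-1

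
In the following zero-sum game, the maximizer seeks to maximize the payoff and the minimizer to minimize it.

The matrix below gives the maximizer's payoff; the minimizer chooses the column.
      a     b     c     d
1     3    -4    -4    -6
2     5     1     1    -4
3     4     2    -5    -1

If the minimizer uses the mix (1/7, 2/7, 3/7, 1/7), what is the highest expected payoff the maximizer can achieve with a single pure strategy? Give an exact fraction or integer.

6/7

1: (3)·(1/7) + (-4)·(2/7) + (-4)·(3/7) + (-6)·(1/7) = -23/7.
2: (5)·(1/7) + (1)·(2/7) + (1)·(3/7) + (-4)·(1/7) = 6/7.
3: (4)·(1/7) + (2)·(2/7) + (-5)·(3/7) + (-1)·(1/7) = -8/7.
The best pure response is 2 with expected payoff 6/7.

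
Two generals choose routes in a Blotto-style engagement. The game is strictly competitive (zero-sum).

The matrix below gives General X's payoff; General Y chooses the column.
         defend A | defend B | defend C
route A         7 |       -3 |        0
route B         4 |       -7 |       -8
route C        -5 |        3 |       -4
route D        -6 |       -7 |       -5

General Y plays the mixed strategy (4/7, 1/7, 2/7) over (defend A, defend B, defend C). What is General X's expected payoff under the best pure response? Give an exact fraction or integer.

25/7

route A: (7)·(4/7) + (-3)·(1/7) + (0)·(2/7) = 25/7.
route B: (4)·(4/7) + (-7)·(1/7) + (-8)·(2/7) = -1.
route C: (-5)·(4/7) + (3)·(1/7) + (-4)·(2/7) = -25/7.
route D: (-6)·(4/7) + (-7)·(1/7) + (-5)·(2/7) = -41/7.
The best pure response is route A with expected payoff 25/7.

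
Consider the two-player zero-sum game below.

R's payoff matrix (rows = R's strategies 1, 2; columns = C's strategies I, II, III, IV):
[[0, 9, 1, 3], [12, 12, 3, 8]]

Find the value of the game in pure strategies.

3

Row minima: 0, 3 → R's maximin is 3.
Column maxima: 12, 12, 3, 8 → C's minimax is 3.
They coincide at (2, III), so the value is 3.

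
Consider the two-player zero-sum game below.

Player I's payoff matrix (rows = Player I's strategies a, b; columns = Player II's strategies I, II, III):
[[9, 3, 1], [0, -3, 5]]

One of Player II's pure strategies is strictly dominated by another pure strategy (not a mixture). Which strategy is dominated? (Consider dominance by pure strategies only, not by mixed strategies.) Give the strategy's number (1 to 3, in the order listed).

1

Player II prefers columns that give Player I less. Compare I with II: 3 < 9, -3 < 0.
So II strictly dominates I for Player II; I is strictly dominated.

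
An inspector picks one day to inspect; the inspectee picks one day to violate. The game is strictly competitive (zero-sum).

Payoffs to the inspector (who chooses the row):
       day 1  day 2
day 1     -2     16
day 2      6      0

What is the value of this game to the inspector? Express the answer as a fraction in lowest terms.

Row minima are -2 and 0, so the inspector's maximin is 0; column maxima are 6 and 16, so the inspectee's minimax is 6. These differ, so the equilibrium is in mixed strategies.
Let the inspector play day 1 with probability p. The inspectee is indifferent when −2p + 6(1−p) = 16p, giving p = 1/4.
Let the inspectee play day 1 with probability q. The inspector is indifferent when −2q + 16(1−q) = 6q, giving q = 2/3.
The value is -2·(2/3) + (16)·(1/3) = 4.

4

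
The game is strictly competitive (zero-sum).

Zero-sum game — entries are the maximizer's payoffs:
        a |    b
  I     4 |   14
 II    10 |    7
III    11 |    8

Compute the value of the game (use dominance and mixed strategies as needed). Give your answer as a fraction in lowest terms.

122/13

Row II is strictly dominated by row III, so the maximizer never plays it.
The remaining 2×2 game on (I, III) × (a, b) has no saddle point. Let the maximizer play I with probability p; indifference gives 4p + 11(1−p) = 14p + 8(1−p), so p = 3/13.
Similarly the minimizer's optimal q on a is 6/13, and the value is 4·(6/13) + (14)·(7/13) = 122/13.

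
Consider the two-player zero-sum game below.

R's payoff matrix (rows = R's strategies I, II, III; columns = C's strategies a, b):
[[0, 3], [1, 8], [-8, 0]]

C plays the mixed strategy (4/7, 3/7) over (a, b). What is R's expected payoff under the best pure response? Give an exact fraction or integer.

4

I: (0)·(4/7) + (3)·(3/7) = 9/7.
II: (1)·(4/7) + (8)·(3/7) = 4.
III: (-8)·(4/7) + (0)·(3/7) = -32/7.
The best pure response is II with expected payoff 4.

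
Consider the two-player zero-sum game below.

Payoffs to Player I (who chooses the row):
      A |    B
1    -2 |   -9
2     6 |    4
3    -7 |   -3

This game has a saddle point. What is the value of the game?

4

Row minima: -9, 4, -7 → Player I's maximin is 4.
Column maxima: 6, 4 → Player II's minimax is 4.
They coincide at (2, B), so the value is 4.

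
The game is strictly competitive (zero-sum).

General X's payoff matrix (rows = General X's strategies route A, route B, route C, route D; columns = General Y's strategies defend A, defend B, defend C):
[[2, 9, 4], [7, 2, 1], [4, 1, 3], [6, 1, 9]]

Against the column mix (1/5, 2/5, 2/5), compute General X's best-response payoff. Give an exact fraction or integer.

route A: (2)·(1/5) + (9)·(2/5) + (4)·(2/5) = 28/5.
route B: (7)·(1/5) + (2)·(2/5) + (1)·(2/5) = 13/5.
route C: (4)·(1/5) + (1)·(2/5) + (3)·(2/5) = 12/5.
route D: (6)·(1/5) + (1)·(2/5) + (9)·(2/5) = 26/5.
The best pure response is route A with expected payoff 28/5.

28/5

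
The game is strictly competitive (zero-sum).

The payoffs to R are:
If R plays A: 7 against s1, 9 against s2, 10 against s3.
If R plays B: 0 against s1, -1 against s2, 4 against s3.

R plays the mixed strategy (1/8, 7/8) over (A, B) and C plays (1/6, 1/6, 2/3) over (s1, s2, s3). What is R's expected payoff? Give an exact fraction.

Against (1/6, 1/6, 2/3), each row's expected payoff is A: 28/3; B: 5/2.
Taking the (1/8, 7/8)-weighted average: (1/8)·(28/3) + (7/8)·(5/2) = 161/48.

161/48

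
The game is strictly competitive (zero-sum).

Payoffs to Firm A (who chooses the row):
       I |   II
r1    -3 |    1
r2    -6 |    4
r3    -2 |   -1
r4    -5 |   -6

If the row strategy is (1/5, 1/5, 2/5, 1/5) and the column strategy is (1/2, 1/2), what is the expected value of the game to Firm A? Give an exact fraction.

Against (1/2, 1/2), each row's expected payoff is r1: -1; r2: -1; r3: -3/2; r4: -11/2.
Taking the (1/5, 1/5, 2/5, 1/5)-weighted average: (1/5)·(-1) + (1/5)·(-1) + (2/5)·(-3/2) + (1/5)·(-11/2) = -21/10.

-21/10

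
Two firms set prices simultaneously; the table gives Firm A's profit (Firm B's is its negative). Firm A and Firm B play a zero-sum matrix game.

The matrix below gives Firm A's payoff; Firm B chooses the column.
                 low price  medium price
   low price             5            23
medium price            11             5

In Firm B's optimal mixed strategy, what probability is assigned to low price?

Row minima are 5 and 5, so Firm A's maximin is 5; column maxima are 11 and 23, so Firm B's minimax is 11. These differ, so the equilibrium is in mixed strategies.
Let Firm B play low price with probability q. Firm A is indifferent when 5q + 23(1−q) = 11q + 5(1−q), giving q = 3/4.

3/4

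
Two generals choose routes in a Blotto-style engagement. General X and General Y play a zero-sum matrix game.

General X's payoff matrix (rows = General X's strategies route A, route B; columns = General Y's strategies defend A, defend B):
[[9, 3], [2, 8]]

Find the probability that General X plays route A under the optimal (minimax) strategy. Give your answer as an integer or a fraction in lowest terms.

Row minima are 3 and 2, so General X's maximin is 3; column maxima are 9 and 8, so General Y's minimax is 8. These differ, so the equilibrium is in mixed strategies.
Let General X play route A with probability p. General Y is indifferent when 9p + 2(1−p) = 3p + 8(1−p), giving p = 1/2.

1/2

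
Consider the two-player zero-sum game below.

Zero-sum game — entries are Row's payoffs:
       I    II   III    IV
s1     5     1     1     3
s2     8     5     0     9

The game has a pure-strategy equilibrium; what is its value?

Row minima: 1, 0 → Row's maximin is 1.
Column maxima: 8, 5, 1, 9 → Column's minimax is 1.
They coincide at (s1, III), so the value is 1.

1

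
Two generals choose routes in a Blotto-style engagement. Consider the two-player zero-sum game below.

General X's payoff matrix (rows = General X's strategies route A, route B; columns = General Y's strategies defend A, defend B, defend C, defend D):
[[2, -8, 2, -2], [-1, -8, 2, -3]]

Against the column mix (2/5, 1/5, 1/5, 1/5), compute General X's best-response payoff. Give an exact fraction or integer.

-4/5

route A: (2)·(2/5) + (-8)·(1/5) + (2)·(1/5) + (-2)·(1/5) = -4/5.
route B: (-1)·(2/5) + (-8)·(1/5) + (2)·(1/5) + (-3)·(1/5) = -11/5.
The best pure response is route A with expected payoff -4/5.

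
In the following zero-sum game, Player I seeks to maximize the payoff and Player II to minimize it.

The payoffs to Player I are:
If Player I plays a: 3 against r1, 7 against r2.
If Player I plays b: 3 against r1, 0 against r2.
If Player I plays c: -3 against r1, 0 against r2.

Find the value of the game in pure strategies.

3

Row minima: 3, 0, -3 → Player I's maximin is 3.
Column maxima: 3, 7 → Player II's minimax is 3.
They coincide at (a, r1), so the value is 3.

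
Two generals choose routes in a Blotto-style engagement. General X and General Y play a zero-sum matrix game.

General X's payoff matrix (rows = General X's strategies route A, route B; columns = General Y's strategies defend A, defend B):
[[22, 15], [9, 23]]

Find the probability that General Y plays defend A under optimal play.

8/21

Row minima are 15 and 9, so General X's maximin is 15; column maxima are 22 and 23, so General Y's minimax is 22. These differ, so the equilibrium is in mixed strategies.
Let General Y play defend A with probability q. General X is indifferent when 22q + 15(1−q) = 9q + 23(1−q), giving q = 8/21.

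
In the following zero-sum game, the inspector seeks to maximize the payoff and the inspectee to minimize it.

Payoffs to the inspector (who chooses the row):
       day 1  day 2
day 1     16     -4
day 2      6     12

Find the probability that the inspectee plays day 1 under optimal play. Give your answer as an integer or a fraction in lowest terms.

Row minima are -4 and 6, so the inspector's maximin is 6; column maxima are 16 and 12, so the inspectee's minimax is 12. These differ, so the equilibrium is in mixed strategies.
Let the inspectee play day 1 with probability q. The inspector is indifferent when 16q − 4(1−q) = 6q + 12(1−q), giving q = 8/13.

8/13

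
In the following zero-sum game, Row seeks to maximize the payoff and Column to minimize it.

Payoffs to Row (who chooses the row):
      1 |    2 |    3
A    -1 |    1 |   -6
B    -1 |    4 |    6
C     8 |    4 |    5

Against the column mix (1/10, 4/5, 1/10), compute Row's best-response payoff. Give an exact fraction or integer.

A: (-1)·(1/10) + (1)·(4/5) + (-6)·(1/10) = 1/10.
B: (-1)·(1/10) + (4)·(4/5) + (6)·(1/10) = 37/10.
C: (8)·(1/10) + (4)·(4/5) + (5)·(1/10) = 9/2.
The best pure response is C with expected payoff 9/2.

9/2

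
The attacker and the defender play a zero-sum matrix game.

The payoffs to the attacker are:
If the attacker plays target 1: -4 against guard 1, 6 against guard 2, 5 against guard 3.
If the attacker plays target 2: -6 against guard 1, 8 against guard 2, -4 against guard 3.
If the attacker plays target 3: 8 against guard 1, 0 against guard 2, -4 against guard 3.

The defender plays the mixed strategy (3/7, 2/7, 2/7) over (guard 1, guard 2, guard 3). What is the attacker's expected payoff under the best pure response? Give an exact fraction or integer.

target 1: (-4)·(3/7) + (6)·(2/7) + (5)·(2/7) = 10/7.
target 2: (-6)·(3/7) + (8)·(2/7) + (-4)·(2/7) = -10/7.
target 3: (8)·(3/7) + (0)·(2/7) + (-4)·(2/7) = 16/7.
The best pure response is target 3 with expected payoff 16/7.

16/7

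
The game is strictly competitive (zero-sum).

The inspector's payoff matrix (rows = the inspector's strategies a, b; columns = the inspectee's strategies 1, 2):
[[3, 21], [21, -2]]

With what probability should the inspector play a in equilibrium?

23/41

Row minima are 3 and -2, so the inspector's maximin is 3; column maxima are 21 and 21, so the inspectee's minimax is 21. These differ, so the equilibrium is in mixed strategies.
Let the inspector play a with probability p. The inspectee is indifferent when 3p + 21(1−p) = 21p − 2(1−p), giving p = 23/41.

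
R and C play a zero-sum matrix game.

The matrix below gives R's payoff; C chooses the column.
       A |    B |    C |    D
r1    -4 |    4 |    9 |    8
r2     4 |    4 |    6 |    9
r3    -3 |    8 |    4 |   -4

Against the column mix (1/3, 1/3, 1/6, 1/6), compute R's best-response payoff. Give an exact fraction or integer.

r1: (-4)·(1/3) + (4)·(1/3) + (9)·(1/6) + (8)·(1/6) = 17/6.
r2: (4)·(1/3) + (4)·(1/3) + (6)·(1/6) + (9)·(1/6) = 31/6.
r3: (-3)·(1/3) + (8)·(1/3) + (4)·(1/6) + (-4)·(1/6) = 5/3.
The best pure response is r2 with expected payoff 31/6.

31/6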